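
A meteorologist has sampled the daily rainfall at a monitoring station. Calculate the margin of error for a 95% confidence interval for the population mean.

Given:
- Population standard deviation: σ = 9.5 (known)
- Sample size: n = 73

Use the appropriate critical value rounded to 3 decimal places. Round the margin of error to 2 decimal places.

The population standard deviation σ is known, so use the z-interval margin of error formula.

For 95% confidence, z* = 1.96 (from standard normal table)

Margin of error formula for z-interval: E = z* × σ/√n

E = 1.96 × 9.5/√73
  = 1.96 × 1.111891
  = 2.1793

Rounded to 2 decimal places:

2.18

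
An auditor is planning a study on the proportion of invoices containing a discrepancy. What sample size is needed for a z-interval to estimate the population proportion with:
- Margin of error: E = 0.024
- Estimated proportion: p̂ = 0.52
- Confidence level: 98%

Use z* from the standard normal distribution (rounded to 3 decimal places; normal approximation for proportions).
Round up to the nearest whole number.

Using z* for proportion z-interval (normal approximation).

For 98% confidence, z* = 2.326 (from standard normal table)

Sample size formula for proportion z-interval: n = z*²p̂(1-p̂)/E²

n = 2.326² × 0.52 × 0.48 / 0.024²
  = 5.410276 × 0.2496 / 0.000576
  = 2344.4529

Round up to the nearest whole number: n = 2345

2345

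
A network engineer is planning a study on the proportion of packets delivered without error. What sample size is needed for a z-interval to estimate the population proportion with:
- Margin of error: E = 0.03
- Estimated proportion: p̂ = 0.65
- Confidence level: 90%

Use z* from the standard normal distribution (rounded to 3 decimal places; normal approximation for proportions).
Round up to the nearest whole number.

Using z* for proportion z-interval (normal approximation).

For 90% confidence, z* = 1.645 (from standard normal table)

Sample size formula for proportion z-interval: n = z*²p̂(1-p̂)/E²

n = 1.645² × 0.65 × 0.35 / 0.03²
  = 2.706025 × 0.2275 / 0.0009
  = 684.0230

Round up to the nearest whole number: n = 685

685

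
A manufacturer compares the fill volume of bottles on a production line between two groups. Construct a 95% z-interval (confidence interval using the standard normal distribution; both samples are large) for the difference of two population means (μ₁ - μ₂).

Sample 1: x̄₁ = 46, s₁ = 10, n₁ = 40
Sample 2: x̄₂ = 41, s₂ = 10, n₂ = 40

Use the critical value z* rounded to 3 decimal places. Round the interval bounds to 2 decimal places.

Both samples are large (n₁ = 40 ≥ 30, n₂ = 40 ≥ 30), so a z-interval for the difference of means applies.

Point estimate: x̄₁ - x̄₂ = 46 - 41 = 5

Standard error: SE = √(s₁²/n₁ + s₂²/n₂)
= √(10²/40 + 10²/40)
= √(2.500000 + 2.500000)
= 2.236068

For 95% confidence, z* = 1.96 (from standard normal table)
Margin of error: E = z* × SE = 1.96 × 2.236068 = 4.3827

Z-interval: (x̄₁ - x̄₂) ± E = 5 ± 4.3827 = (0.6173, 9.3827)

Rounded to 2 decimal places:

(0.62, 9.38)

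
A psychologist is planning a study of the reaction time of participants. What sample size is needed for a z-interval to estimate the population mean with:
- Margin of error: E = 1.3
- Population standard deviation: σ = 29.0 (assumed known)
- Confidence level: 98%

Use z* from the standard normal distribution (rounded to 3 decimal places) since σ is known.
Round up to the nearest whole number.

Using z* since population σ is known (z-interval formula).

For 98% confidence, z* = 2.326 (from standard normal table)

Sample size formula for z-interval: n = (z*σ/E)²

n = (2.326 × 29.0 / 1.3)²
  = (51.887692)²
  = 2692.3326

Round up to the nearest whole number: n = 2693

2693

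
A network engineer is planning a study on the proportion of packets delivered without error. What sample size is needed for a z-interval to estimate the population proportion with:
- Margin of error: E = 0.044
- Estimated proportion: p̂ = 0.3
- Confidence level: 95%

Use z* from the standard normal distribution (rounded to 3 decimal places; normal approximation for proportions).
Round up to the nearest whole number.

Using z* for proportion z-interval (normal approximation).

For 95% confidence, z* = 1.96 (from standard normal table)

Sample size formula for proportion z-interval: n = z*²p̂(1-p̂)/E²

n = 1.96² × 0.3 × 0.7 / 0.044²
  = 3.8416 × 0.21 / 0.001936
  = 416.7025

Round up to the nearest whole number: n = 417

417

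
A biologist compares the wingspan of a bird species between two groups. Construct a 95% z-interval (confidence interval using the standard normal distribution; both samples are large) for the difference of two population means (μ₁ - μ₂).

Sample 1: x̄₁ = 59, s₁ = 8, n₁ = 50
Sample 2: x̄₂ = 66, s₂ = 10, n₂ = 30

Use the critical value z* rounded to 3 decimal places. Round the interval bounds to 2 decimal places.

Both samples are large (n₁ = 50 ≥ 30, n₂ = 30 ≥ 30), so a z-interval for the difference of means applies.

Point estimate: x̄₁ - x̄₂ = 59 - 66 = -7

Standard error: SE = √(s₁²/n₁ + s₂²/n₂)
= √(8²/50 + 10²/30)
= √(1.280000 + 3.333333)
= 2.147867

For 95% confidence, z* = 1.96 (from standard normal table)
Margin of error: E = z* × SE = 1.96 × 2.147867 = 4.2098

Z-interval: (x̄₁ - x̄₂) ± E = -7 ± 4.2098 = (-11.2098, -2.7902)

Rounded to 2 decimal places:

(-11.21, -2.79)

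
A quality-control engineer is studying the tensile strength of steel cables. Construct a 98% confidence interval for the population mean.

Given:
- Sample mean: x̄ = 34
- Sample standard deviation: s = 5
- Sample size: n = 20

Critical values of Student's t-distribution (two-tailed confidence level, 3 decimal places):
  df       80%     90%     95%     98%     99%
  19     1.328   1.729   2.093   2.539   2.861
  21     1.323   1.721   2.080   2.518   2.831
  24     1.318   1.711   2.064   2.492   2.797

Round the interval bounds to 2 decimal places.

The population standard deviation σ is unknown (only the sample standard deviation s is given), so use a t-interval with df = n - 1 = 20 - 1 = 19.

For 98% confidence with df = 19, t* = 2.539 (from t-table)

Standard error: SE = s/√n = 5/√20 = 1.118034

Margin of error: E = t* × SE = 2.539 × 1.118034 = 2.8387

T-interval: x̄ ± E = 34 ± 2.8387 = (31.1613, 36.8387)

Rounded to 2 decimal places:

(31.16, 36.84)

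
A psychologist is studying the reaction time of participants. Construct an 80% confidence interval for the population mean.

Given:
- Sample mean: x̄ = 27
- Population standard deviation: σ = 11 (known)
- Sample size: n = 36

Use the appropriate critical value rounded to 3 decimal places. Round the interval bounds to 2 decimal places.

The population standard deviation σ is known, so use a z-interval (standard normal critical value).

For 80% confidence, z* = 1.282 (from standard normal table)

Standard error: SE = σ/√n = 11/√36 = 1.833333

Margin of error: E = z* × SE = 1.282 × 1.833333 = 2.3503

Z-interval: x̄ ± E = 27 ± 2.3503 = (24.6497, 29.3503)

Rounded to 2 decimal places:

(24.65, 29.35)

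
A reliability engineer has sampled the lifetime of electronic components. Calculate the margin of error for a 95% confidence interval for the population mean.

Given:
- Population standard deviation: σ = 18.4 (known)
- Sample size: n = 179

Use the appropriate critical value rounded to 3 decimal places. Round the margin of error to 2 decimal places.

The population standard deviation σ is known, so use the z-interval margin of error formula.

For 95% confidence, z* = 1.96 (from standard normal table)

Margin of error formula for z-interval: E = z* × σ/√n

E = 1.96 × 18.4/√179
  = 1.96 × 1.375281
  = 2.6955

Rounded to 2 decimal places:

2.70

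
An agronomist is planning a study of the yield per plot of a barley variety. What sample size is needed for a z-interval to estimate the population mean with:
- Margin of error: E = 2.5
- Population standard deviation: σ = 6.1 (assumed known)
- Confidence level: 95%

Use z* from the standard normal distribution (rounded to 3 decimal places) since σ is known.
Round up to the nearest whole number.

Using z* since population σ is known (z-interval formula).

For 95% confidence, z* = 1.96 (from standard normal table)

Sample size formula for z-interval: n = (z*σ/E)²

n = (1.96 × 6.1 / 2.5)²
  = (4.782400)²
  = 22.8713

Round up to the nearest whole number: n = 23

23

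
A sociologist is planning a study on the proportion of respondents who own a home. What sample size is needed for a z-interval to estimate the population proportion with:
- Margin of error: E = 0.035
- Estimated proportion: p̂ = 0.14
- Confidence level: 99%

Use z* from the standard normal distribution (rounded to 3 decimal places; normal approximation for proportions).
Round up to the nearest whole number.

Using z* for proportion z-interval (normal approximation).

For 99% confidence, z* = 2.576 (from standard normal table)

Sample size formula for proportion z-interval: n = z*²p̂(1-p̂)/E²

n = 2.576² × 0.14 × 0.86 / 0.035²
  = 6.635776 × 0.1204 / 0.001225
  = 652.2020

Round up to the nearest whole number: n = 653

653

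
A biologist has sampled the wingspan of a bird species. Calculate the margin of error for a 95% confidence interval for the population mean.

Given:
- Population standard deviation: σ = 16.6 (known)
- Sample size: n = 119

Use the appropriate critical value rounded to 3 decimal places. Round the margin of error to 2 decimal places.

The population standard deviation σ is known, so use the z-interval margin of error formula.

For 95% confidence, z* = 1.96 (from standard normal table)

Margin of error formula for z-interval: E = z* × σ/√n

E = 1.96 × 16.6/√119
  = 1.96 × 1.521720
  = 2.9826

Rounded to 2 decimal places:

2.98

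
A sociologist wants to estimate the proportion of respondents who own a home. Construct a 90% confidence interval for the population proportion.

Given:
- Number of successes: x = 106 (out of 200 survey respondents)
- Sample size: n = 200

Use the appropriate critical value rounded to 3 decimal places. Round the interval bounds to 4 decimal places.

Sample proportion: p̂ = 106/200 = 0.530000

Check conditions for normal approximation:
  np̂ = 106 ≥ 10 ✓
  n(1-p̂) = 94 ≥ 10 ✓

The sample is large enough, so use a z-interval (normal approximation) for the proportion.

For 90% confidence, z* = 1.645 (from standard normal table)

Standard error: SE = √(p̂(1-p̂)/n) = √(0.530000×0.470000/200) = 0.03529164

Margin of error: E = z* × SE = 1.645 × 0.03529164 = 0.058055

Z-interval: p̂ ± E = 0.530000 ± 0.058055 = (0.471945, 0.588055)

Rounded to 4 decimal places:

(0.4719, 0.5881)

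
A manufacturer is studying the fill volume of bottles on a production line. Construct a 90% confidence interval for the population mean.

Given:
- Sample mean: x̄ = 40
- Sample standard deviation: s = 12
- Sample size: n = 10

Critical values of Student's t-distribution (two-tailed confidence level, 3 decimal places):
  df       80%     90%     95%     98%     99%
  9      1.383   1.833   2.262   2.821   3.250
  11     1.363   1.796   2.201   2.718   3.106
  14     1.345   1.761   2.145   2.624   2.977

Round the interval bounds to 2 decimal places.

The population standard deviation σ is unknown (only the sample standard deviation s is given), so use a t-interval with df = n - 1 = 10 - 1 = 9.

For 90% confidence with df = 9, t* = 1.833 (from t-table)

Standard error: SE = s/√n = 12/√10 = 3.794733

Margin of error: E = t* × SE = 1.833 × 3.794733 = 6.9557

T-interval: x̄ ± E = 40 ± 6.9557 = (33.0443, 46.9557)

Rounded to 2 decimal places:

(33.04, 46.96)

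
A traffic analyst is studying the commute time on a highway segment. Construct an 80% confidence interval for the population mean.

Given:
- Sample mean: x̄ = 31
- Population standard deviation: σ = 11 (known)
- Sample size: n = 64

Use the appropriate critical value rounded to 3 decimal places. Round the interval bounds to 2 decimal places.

The population standard deviation σ is known, so use a z-interval (standard normal critical value).

For 80% confidence, z* = 1.282 (from standard normal table)

Standard error: SE = σ/√n = 11/√64 = 1.375000

Margin of error: E = z* × SE = 1.282 × 1.375000 = 1.7628

Z-interval: x̄ ± E = 31 ± 1.7628 = (29.2372, 32.7627)

Rounded to 2 decimal places:

(29.24, 32.76)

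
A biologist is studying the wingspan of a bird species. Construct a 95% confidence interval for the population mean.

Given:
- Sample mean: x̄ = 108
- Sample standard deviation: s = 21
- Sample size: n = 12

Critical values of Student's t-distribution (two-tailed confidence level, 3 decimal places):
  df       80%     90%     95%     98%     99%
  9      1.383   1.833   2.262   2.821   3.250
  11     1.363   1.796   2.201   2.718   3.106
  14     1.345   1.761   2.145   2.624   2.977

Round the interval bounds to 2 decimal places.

The population standard deviation σ is unknown (only the sample standard deviation s is given), so use a t-interval with df = n - 1 = 12 - 1 = 11.

For 95% confidence with df = 11, t* = 2.201 (from t-table)

Standard error: SE = s/√n = 21/√12 = 6.062178

Margin of error: E = t* × SE = 2.201 × 6.062178 = 13.3429

T-interval: x̄ ± E = 108 ± 13.3429 = (94.6571, 121.3429)

Rounded to 2 decimal places:

(94.66, 121.34)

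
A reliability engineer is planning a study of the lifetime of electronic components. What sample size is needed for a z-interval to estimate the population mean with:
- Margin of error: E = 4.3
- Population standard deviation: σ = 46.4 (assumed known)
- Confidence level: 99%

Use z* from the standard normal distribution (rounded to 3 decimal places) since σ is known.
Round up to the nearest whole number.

Using z* since population σ is known (z-interval formula).

For 99% confidence, z* = 2.576 (from standard normal table)

Sample size formula for z-interval: n = (z*σ/E)²

n = (2.576 × 46.4 / 4.3)²
  = (27.796837)²
  = 772.6642

Round up to the nearest whole number: n = 773

773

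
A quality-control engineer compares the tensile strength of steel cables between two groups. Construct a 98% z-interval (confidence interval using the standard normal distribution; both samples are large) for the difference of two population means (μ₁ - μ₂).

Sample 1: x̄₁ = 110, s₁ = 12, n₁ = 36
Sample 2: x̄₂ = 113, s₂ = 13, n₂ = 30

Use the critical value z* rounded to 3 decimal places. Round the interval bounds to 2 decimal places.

Both samples are large (n₁ = 36 ≥ 30, n₂ = 30 ≥ 30), so a z-interval for the difference of means applies.

Point estimate: x̄₁ - x̄₂ = 110 - 113 = -3

Standard error: SE = √(s₁²/n₁ + s₂²/n₂)
= √(12²/36 + 13²/30)
= √(4.000000 + 5.633333)
= 3.103761

For 98% confidence, z* = 2.326 (from standard normal table)
Margin of error: E = z* × SE = 2.326 × 3.103761 = 7.2193

Z-interval: (x̄₁ - x̄₂) ± E = -3 ± 7.2193 = (-10.2193, 4.2193)

Rounded to 2 decimal places:

(-10.22, 4.22)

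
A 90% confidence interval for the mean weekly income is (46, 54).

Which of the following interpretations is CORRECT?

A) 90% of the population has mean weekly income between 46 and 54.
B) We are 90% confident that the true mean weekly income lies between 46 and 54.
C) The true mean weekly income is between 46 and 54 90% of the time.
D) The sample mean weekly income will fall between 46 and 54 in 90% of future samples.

A confidence interval represents our confidence in the procedure, not a probability statement about the parameter.

Key concept: If we repeated this sampling process many times and computed a 90% CI each time, about 90% of those intervals would contain the true population parameter.

For this specific interval (46, 54):
- Midpoint (point estimate): 50
- Margin of error: 4

The correct interpretation is the one stating confidence that the true parameter lies in the interval — option B.

B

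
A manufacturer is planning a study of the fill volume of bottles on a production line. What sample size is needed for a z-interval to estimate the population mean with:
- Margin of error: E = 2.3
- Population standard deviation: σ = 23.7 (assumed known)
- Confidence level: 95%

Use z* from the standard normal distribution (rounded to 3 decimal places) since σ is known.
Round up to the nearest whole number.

Using z* since population σ is known (z-interval formula).

For 95% confidence, z* = 1.96 (from standard normal table)

Sample size formula for z-interval: n = (z*σ/E)²

n = (1.96 × 23.7 / 2.3)²
  = (20.196522)²
  = 407.8995

Round up to the nearest whole number: n = 408

408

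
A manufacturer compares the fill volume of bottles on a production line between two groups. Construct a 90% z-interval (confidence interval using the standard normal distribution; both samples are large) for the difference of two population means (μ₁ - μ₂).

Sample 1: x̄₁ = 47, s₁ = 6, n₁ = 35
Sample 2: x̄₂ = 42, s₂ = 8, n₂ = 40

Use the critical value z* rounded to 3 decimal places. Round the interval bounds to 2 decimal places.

Both samples are large (n₁ = 35 ≥ 30, n₂ = 40 ≥ 30), so a z-interval for the difference of means applies.

Point estimate: x̄₁ - x̄₂ = 47 - 42 = 5

Standard error: SE = √(s₁²/n₁ + s₂²/n₂)
= √(6²/35 + 8²/40)
= √(1.028571 + 1.600000)
= 1.621287

For 90% confidence, z* = 1.645 (from standard normal table)
Margin of error: E = z* × SE = 1.645 × 1.621287 = 2.6670

Z-interval: (x̄₁ - x̄₂) ± E = 5 ± 2.6670 = (2.3330, 7.6670)

Rounded to 2 decimal places:

(2.33, 7.67)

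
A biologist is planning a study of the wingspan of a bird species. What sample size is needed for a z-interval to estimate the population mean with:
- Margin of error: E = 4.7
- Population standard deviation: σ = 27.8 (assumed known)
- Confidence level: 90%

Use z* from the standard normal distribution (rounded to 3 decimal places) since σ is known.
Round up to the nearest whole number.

Using z* since population σ is known (z-interval formula).

For 90% confidence, z* = 1.645 (from standard normal table)

Sample size formula for z-interval: n = (z*σ/E)²

n = (1.645 × 27.8 / 4.7)²
  = (9.730000)²
  = 94.6729

Round up to the nearest whole number: n = 95

95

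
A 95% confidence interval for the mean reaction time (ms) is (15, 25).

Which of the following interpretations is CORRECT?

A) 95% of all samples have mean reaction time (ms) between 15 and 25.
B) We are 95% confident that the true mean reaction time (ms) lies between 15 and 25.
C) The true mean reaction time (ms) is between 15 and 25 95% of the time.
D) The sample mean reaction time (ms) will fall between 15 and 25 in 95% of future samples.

A confidence interval represents our confidence in the procedure, not a probability statement about the parameter.

Key concept: If we repeated this sampling process many times and computed a 95% CI each time, about 95% of those intervals would contain the true population parameter.

For this specific interval (15, 25):
- Midpoint (point estimate): 20
- Margin of error: 5

The correct interpretation is the one stating confidence that the true parameter lies in the interval — option B.

B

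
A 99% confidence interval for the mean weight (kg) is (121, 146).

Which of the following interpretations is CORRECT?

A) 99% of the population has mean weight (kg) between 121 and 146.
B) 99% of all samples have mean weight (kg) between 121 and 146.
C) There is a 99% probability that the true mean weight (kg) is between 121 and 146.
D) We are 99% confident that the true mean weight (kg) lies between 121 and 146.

A confidence interval represents our confidence in the procedure, not a probability statement about the parameter.

Key concept: If we repeated this sampling process many times and computed a 99% CI each time, about 99% of those intervals would contain the true population parameter.

For this specific interval (121, 146):
- Midpoint (point estimate): 133.5
- Margin of error: 12.5

The correct interpretation is the one stating confidence that the true parameter lies in the interval — option D.

D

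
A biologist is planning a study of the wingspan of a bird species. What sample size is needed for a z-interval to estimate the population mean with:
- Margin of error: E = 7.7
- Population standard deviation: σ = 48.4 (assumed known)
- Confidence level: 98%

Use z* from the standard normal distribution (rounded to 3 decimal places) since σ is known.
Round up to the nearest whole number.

Using z* since population σ is known (z-interval formula).

For 98% confidence, z* = 2.326 (from standard normal table)

Sample size formula for z-interval: n = (z*σ/E)²

n = (2.326 × 48.4 / 7.7)²
  = (14.620571)²
  = 213.7611

Round up to the nearest whole number: n = 214

214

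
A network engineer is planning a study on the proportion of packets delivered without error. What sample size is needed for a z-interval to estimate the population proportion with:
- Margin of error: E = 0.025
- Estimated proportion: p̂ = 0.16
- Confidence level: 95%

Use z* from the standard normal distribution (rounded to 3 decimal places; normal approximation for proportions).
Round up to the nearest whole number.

Using z* for proportion z-interval (normal approximation).

For 95% confidence, z* = 1.96 (from standard normal table)

Sample size formula for proportion z-interval: n = z*²p̂(1-p̂)/E²

n = 1.96² × 0.16 × 0.84 / 0.025²
  = 3.8416 × 0.1344 / 0.000625
  = 826.0977

Round up to the nearest whole number: n = 827

827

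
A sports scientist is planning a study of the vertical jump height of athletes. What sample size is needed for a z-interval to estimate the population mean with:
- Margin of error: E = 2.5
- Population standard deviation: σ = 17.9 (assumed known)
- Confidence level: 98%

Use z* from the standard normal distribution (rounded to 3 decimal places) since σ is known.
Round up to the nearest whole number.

Using z* since population σ is known (z-interval formula).

For 98% confidence, z* = 2.326 (from standard normal table)

Sample size formula for z-interval: n = (z*σ/E)²

n = (2.326 × 17.9 / 2.5)²
  = (16.654160)²
  = 277.3610

Round up to the nearest whole number: n = 278

278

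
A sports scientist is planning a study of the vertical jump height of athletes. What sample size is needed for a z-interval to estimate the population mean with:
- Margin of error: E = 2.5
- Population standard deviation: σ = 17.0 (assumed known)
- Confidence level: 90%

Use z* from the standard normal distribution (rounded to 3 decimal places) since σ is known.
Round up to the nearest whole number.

Using z* since population σ is known (z-interval formula).

For 90% confidence, z* = 1.645 (from standard normal table)

Sample size formula for z-interval: n = (z*σ/E)²

n = (1.645 × 17.0 / 2.5)²
  = (11.186000)²
  = 125.1266

Round up to the nearest whole number: n = 126

126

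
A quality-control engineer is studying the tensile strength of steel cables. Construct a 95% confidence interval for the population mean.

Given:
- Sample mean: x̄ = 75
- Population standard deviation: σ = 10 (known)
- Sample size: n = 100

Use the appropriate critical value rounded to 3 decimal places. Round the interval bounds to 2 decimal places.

The population standard deviation σ is known, so use a z-interval (standard normal critical value).

For 95% confidence, z* = 1.96 (from standard normal table)

Standard error: SE = σ/√n = 10/√100 = 1.000000

Margin of error: E = z* × SE = 1.96 × 1.000000 = 1.9600

Z-interval: x̄ ± E = 75 ± 1.9600 = (73.0400, 76.9600)

Rounded to 2 decimal places:

(73.04, 76.96)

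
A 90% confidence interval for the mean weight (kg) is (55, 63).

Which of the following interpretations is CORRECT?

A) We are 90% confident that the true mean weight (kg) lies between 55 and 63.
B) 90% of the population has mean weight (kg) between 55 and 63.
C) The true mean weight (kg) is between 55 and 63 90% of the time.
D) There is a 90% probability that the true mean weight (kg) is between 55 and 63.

A confidence interval represents our confidence in the procedure, not a probability statement about the parameter.

Key concept: If we repeated this sampling process many times and computed a 90% CI each time, about 90% of those intervals would contain the true population parameter.

For this specific interval (55, 63):
- Midpoint (point estimate): 59
- Margin of error: 4

The correct interpretation is the one stating confidence that the true parameter lies in the interval — option A.

A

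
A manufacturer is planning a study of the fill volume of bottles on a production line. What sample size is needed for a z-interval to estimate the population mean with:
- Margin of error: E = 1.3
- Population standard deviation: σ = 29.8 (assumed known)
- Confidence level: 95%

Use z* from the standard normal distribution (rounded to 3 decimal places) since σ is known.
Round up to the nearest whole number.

Using z* since population σ is known (z-interval formula).

For 95% confidence, z* = 1.96 (from standard normal table)

Sample size formula for z-interval: n = (z*σ/E)²

n = (1.96 × 29.8 / 1.3)²
  = (44.929231)²
  = 2018.6358

Round up to the nearest whole number: n = 2019

2019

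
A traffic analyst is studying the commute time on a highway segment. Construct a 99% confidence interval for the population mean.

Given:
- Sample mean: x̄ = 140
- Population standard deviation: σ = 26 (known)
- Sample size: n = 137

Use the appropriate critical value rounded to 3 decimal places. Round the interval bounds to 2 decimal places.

The population standard deviation σ is known, so use a z-interval (standard normal critical value).

For 99% confidence, z* = 2.576 (from standard normal table)

Standard error: SE = σ/√n = 26/√137 = 2.221330

Margin of error: E = z* × SE = 2.576 × 2.221330 = 5.7221

Z-interval: x̄ ± E = 140 ± 5.7221 = (134.2779, 145.7221)

Rounded to 2 decimal places:

(134.28, 145.72)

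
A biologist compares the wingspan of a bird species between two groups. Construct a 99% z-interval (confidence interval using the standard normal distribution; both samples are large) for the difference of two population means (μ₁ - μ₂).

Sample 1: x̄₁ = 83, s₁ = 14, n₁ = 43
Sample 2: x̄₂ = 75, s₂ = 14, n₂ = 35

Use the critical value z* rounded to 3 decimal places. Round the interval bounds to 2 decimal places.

Both samples are large (n₁ = 43 ≥ 30, n₂ = 35 ≥ 30), so a z-interval for the difference of means applies.

Point estimate: x̄₁ - x̄₂ = 83 - 75 = 8

Standard error: SE = √(s₁²/n₁ + s₂²/n₂)
= √(14²/43 + 14²/35)
= √(4.558140 + 5.600000)
= 3.187184

For 99% confidence, z* = 2.576 (from standard normal table)
Margin of error: E = z* × SE = 2.576 × 3.187184 = 8.2102

Z-interval: (x̄₁ - x̄₂) ± E = 8 ± 8.2102 = (-0.2102, 16.2102)

Rounded to 2 decimal places:

(-0.21, 16.21)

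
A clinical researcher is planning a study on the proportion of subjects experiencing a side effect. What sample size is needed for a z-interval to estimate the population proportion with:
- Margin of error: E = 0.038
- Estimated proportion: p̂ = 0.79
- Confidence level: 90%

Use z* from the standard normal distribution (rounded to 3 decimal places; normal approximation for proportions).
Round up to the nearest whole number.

Using z* for proportion z-interval (normal approximation).

For 90% confidence, z* = 1.645 (from standard normal table)

Sample size formula for proportion z-interval: n = z*²p̂(1-p̂)/E²

n = 1.645² × 0.79 × 0.21 / 0.038²
  = 2.706025 × 0.1659 / 0.001444
  = 310.8930

Round up to the nearest whole number: n = 311

311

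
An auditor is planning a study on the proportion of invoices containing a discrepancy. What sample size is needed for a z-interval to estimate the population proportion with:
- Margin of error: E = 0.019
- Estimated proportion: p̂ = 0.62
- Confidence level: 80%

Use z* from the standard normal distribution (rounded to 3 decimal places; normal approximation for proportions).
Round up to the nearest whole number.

Using z* for proportion z-interval (normal approximation).

For 80% confidence, z* = 1.282 (from standard normal table)

Sample size formula for proportion z-interval: n = z*²p̂(1-p̂)/E²

n = 1.282² × 0.62 × 0.38 / 0.019²
  = 1.643524 × 0.2356 / 0.000361
  = 1072.6157

Round up to the nearest whole number: n = 1073

1073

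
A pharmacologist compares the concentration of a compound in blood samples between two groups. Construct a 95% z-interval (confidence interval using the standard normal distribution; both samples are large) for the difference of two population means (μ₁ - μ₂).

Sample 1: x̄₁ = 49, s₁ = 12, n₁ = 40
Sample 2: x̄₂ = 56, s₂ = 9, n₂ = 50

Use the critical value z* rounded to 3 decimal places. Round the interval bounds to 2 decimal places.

Both samples are large (n₁ = 40 ≥ 30, n₂ = 50 ≥ 30), so a z-interval for the difference of means applies.

Point estimate: x̄₁ - x̄₂ = 49 - 56 = -7

Standard error: SE = √(s₁²/n₁ + s₂²/n₂)
= √(12²/40 + 9²/50)
= √(3.600000 + 1.620000)
= 2.284732

For 95% confidence, z* = 1.96 (from standard normal table)
Margin of error: E = z* × SE = 1.96 × 2.284732 = 4.4781

Z-interval: (x̄₁ - x̄₂) ± E = -7 ± 4.4781 = (-11.4781, -2.5219)

Rounded to 2 decimal places:

(-11.48, -2.52)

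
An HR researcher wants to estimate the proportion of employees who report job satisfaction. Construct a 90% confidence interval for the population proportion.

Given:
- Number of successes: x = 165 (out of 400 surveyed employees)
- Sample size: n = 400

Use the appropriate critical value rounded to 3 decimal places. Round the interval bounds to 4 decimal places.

Sample proportion: p̂ = 165/400 = 0.412500

Check conditions for normal approximation:
  np̂ = 165 ≥ 10 ✓
  n(1-p̂) = 235 ≥ 10 ✓

The sample is large enough, so use a z-interval (normal approximation) for the proportion.

For 90% confidence, z* = 1.645 (from standard normal table)

Standard error: SE = √(p̂(1-p̂)/n) = √(0.412500×0.587500/400) = 0.02461421

Margin of error: E = z* × SE = 1.645 × 0.02461421 = 0.040490

Z-interval: p̂ ± E = 0.412500 ± 0.040490 = (0.372010, 0.452990)

Rounded to 4 decimal places:

(0.3720, 0.4530)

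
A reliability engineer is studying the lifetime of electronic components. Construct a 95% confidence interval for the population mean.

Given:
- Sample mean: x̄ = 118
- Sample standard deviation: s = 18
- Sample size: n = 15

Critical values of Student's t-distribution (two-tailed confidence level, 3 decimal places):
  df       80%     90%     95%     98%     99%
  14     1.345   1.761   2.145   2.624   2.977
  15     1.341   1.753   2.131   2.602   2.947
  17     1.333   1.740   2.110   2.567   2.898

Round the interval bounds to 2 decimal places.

The population standard deviation σ is unknown (only the sample standard deviation s is given), so use a t-interval with df = n - 1 = 15 - 1 = 14.

For 95% confidence with df = 14, t* = 2.145 (from t-table)

Standard error: SE = s/√n = 18/√15 = 4.647580

Margin of error: E = t* × SE = 2.145 × 4.647580 = 9.9691

T-interval: x̄ ± E = 118 ± 9.9691 = (108.0309, 127.9691)

Rounded to 2 decimal places:

(108.03, 127.97)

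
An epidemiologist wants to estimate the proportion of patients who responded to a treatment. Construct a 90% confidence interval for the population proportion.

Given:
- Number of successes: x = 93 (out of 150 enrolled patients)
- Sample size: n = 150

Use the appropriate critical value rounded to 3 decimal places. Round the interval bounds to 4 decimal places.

Sample proportion: p̂ = 93/150 = 0.620000

Check conditions for normal approximation:
  np̂ = 93 ≥ 10 ✓
  n(1-p̂) = 57 ≥ 10 ✓

The sample is large enough, so use a z-interval (normal approximation) for the proportion.

For 90% confidence, z* = 1.645 (from standard normal table)

Standard error: SE = √(p̂(1-p̂)/n) = √(0.620000×0.380000/150) = 0.03963164

Margin of error: E = z* × SE = 1.645 × 0.03963164 = 0.065194

Z-interval: p̂ ± E = 0.620000 ± 0.065194 = (0.554806, 0.685194)

Rounded to 4 decimal places:

(0.5548, 0.6852)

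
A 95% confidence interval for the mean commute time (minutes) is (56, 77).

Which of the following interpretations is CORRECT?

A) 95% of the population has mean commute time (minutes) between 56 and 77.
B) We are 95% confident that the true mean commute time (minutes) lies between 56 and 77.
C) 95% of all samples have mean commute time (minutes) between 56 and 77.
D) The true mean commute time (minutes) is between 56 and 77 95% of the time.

A confidence interval represents our confidence in the procedure, not a probability statement about the parameter.

Key concept: If we repeated this sampling process many times and computed a 95% CI each time, about 95% of those intervals would contain the true population parameter.

For this specific interval (56, 77):
- Midpoint (point estimate): 66.5
- Margin of error: 10.5

The correct interpretation is the one stating confidence that the true parameter lies in the interval — option B.

B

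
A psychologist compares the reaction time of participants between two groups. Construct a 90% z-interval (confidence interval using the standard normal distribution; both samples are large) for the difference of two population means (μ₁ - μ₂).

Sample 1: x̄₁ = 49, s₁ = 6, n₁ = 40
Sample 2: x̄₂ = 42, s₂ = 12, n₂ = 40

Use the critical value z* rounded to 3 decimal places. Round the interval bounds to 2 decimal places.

Both samples are large (n₁ = 40 ≥ 30, n₂ = 40 ≥ 30), so a z-interval for the difference of means applies.

Point estimate: x̄₁ - x̄₂ = 49 - 42 = 7

Standard error: SE = √(s₁²/n₁ + s₂²/n₂)
= √(6²/40 + 12²/40)
= √(0.900000 + 3.600000)
= 2.121320

For 90% confidence, z* = 1.645 (from standard normal table)
Margin of error: E = z* × SE = 1.645 × 2.121320 = 3.4896

Z-interval: (x̄₁ - x̄₂) ± E = 7 ± 3.4896 = (3.5104, 10.4896)

Rounded to 2 decimal places:

(3.51, 10.49)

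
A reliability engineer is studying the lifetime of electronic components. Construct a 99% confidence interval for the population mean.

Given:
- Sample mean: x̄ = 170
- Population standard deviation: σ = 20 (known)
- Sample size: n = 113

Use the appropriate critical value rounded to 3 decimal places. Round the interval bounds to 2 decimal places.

The population standard deviation σ is known, so use a z-interval (standard normal critical value).

For 99% confidence, z* = 2.576 (from standard normal table)

Standard error: SE = σ/√n = 20/√113 = 1.881442

Margin of error: E = z* × SE = 2.576 × 1.881442 = 4.8466

Z-interval: x̄ ± E = 170 ± 4.8466 = (165.1534, 174.8466)

Rounded to 2 decimal places:

(165.15, 174.85)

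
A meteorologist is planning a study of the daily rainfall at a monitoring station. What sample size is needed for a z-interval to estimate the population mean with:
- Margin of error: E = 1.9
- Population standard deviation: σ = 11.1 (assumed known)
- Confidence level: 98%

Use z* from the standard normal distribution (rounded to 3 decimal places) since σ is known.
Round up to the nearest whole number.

Using z* since population σ is known (z-interval formula).

For 98% confidence, z* = 2.326 (from standard normal table)

Sample size formula for z-interval: n = (z*σ/E)²

n = (2.326 × 11.1 / 1.9)²
  = (13.588737)²
  = 184.6538

Round up to the nearest whole number: n = 185

185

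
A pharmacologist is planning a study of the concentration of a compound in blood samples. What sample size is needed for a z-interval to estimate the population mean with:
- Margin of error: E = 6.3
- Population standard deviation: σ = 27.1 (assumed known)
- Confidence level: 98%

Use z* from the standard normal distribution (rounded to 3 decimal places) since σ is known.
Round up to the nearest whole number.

Using z* since population σ is known (z-interval formula).

For 98% confidence, z* = 2.326 (from standard normal table)

Sample size formula for z-interval: n = (z*σ/E)²

n = (2.326 × 27.1 / 6.3)²
  = (10.005492)²
  = 100.1099

Round up to the nearest whole number: n = 101

101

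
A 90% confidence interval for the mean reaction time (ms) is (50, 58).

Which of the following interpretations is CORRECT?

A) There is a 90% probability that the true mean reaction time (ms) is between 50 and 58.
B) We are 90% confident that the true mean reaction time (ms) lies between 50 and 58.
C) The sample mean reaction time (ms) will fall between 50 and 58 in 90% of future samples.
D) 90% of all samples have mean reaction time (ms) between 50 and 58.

A confidence interval represents our confidence in the procedure, not a probability statement about the parameter.

Key concept: If we repeated this sampling process many times and computed a 90% CI each time, about 90% of those intervals would contain the true population parameter.

For this specific interval (50, 58):
- Midpoint (point estimate): 54
- Margin of error: 4

The correct interpretation is the one stating confidence that the true parameter lies in the interval — option B.

B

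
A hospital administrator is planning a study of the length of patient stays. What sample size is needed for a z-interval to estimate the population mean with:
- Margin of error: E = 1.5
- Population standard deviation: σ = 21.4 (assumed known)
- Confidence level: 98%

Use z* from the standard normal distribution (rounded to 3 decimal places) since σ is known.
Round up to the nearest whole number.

Using z* since population σ is known (z-interval formula).

For 98% confidence, z* = 2.326 (from standard normal table)

Sample size formula for z-interval: n = (z*σ/E)²

n = (2.326 × 21.4 / 1.5)²
  = (33.184267)²
  = 1101.1956

Round up to the nearest whole number: n = 1102

1102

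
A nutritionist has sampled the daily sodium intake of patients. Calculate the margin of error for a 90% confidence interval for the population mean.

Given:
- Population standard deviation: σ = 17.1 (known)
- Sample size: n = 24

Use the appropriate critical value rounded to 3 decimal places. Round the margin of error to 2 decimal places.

The population standard deviation σ is known, so use the z-interval margin of error formula.

For 90% confidence, z* = 1.645 (from standard normal table)

Margin of error formula for z-interval: E = z* × σ/√n

E = 1.645 × 17.1/√24
  = 1.645 × 3.490523
  = 5.7419

Rounded to 2 decimal places:

5.74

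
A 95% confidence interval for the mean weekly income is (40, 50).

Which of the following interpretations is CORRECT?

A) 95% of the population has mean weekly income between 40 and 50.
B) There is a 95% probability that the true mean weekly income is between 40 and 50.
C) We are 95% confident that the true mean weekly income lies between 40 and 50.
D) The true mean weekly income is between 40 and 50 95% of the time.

A confidence interval represents our confidence in the procedure, not a probability statement about the parameter.

Key concept: If we repeated this sampling process many times and computed a 95% CI each time, about 95% of those intervals would contain the true population parameter.

For this specific interval (40, 50):
- Midpoint (point estimate): 45
- Margin of error: 5

The correct interpretation is the one stating confidence that the true parameter lies in the interval — option C.

C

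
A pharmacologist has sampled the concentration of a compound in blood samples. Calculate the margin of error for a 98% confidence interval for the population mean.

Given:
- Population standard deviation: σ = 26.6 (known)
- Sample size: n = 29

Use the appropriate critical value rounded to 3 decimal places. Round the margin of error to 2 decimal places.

The population standard deviation σ is known, so use the z-interval margin of error formula.

For 98% confidence, z* = 2.326 (from standard normal table)

Margin of error formula for z-interval: E = z* × σ/√n

E = 2.326 × 26.6/√29
  = 2.326 × 4.939496
  = 11.4893

Rounded to 2 decimal places:

11.49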